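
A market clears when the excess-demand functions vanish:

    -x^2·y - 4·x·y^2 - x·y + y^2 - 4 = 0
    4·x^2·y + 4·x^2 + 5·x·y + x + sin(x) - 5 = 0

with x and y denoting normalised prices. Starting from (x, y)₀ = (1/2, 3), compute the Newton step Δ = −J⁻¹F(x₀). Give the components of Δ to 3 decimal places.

(0.039, -2.499)

At (1/2, 3): F = (-15.250, 7.47943).
Jacobian J = [[-2·x·y - 4·y^2 - y, -x^2 - 8·x·y - x + 2·y], [8·x·y + 8·x + 5·y + cos(x) + 1, 4·x^2 + 5·x]].
At the point, J = [[-42.000, -6.750], [32.87758, 3.500]] (det J = 74.92368).
Solving J·Δ = −F gives Δ = (0.039, -2.499).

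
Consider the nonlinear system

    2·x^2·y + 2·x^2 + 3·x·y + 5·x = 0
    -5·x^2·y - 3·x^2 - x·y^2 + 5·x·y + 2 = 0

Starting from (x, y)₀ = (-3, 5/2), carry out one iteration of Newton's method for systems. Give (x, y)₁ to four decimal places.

(-3.5959, -2.2864)

At (-3, 5/2): F = (25.5000, -156.2500).
Jacobian J = [[4·x·y + 4·x + 3·y + 5, 2·x^2 + 3·x], [-10·x·y - 6·x - y^2 + 5·y, -5·x^2 - 2·x·y + 5·x]].
At the point, J = [[-29.5000, 9.0000], [99.2500, -45.0000]] (det J = 434.2500).
Solving J·Δ = −F gives Δ = (-0.5959, -4.7864).
Then the next iterate is (x, y)₁ = (-3.5959, -2.2864).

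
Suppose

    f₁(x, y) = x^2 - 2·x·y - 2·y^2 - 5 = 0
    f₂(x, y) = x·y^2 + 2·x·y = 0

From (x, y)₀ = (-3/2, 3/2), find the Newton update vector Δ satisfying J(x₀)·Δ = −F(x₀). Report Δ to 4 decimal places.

At (-3/2, 3/2): F = (-2.7500, -7.8750).
Jacobian J = [[2·x - 2·y, -2·x - 4·y], [y^2 + 2·y, 2·x·y + 2·x]].
At the point, J = [[-6.0000, -3.0000], [5.2500, -7.5000]] (det J = 60.7500).
Solving J·Δ = −F gives Δ = (0.0494, -1.0154).

(0.0494, -1.0154)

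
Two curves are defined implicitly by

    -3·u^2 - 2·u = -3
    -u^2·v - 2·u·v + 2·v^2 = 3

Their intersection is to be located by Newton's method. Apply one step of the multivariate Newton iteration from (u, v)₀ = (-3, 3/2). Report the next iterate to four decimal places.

At (-3, 3/2): F = (-18.0000, -3.0000).
Jacobian J = [[-6·u - 2, 0], [-2·u·v - 2·v, -u^2 - 2·u + 4·v]].
At the point, J = [[16.0000, 0.0000], [6.0000, 3.0000]] (det J = 48.0000).
Solving J·Δ = −F gives Δ = (1.1250, -1.2500).
Then the next iterate is (u, v)₁ = (-1.8750, 0.2500).

(-1.8750, 0.2500)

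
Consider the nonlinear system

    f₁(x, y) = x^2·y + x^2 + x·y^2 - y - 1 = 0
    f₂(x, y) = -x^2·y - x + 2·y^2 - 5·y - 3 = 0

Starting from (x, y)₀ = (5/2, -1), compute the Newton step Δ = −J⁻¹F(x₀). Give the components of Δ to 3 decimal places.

(-2.465, -0.138)

At (5/2, -1): F = (2.500, 7.750).
Jacobian J = [[2·x·y + 2·x + y^2, x^2 + 2·x·y - 1], [-2·x·y - 1, -x^2 + 4·y - 5]].
At the point, J = [[1.000, 0.250], [4.000, -15.250]] (det J = -16.250).
Solving J·Δ = −F gives Δ = (-2.465, -0.138).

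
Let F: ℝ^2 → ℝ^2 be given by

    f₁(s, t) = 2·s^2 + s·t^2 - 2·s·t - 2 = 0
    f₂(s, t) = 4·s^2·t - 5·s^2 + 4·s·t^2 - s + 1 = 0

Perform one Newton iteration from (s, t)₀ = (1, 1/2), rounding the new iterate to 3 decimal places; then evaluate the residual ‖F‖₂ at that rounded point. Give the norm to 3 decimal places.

At (1, 1/2): F = (-0.750, -2.000).
Jacobian J = [[4·s + t^2 - 2·t, 2·s·t - 2·s], [8·s·t - 10·s + 4·t^2 - 1, 4·s^2 + 8·s·t]].
At the point, J = [[3.250, -1.000], [-6.000, 8.000]] (det J = 20.000).
Solving J·Δ = −F gives Δ = (0.400, 0.550).
Then the next iterate is (s, t)₁ = (1.400, 1.050).
Re-evaluating at (1.400, 1.050): F = (0.52350, 4.206), so ‖F‖₂ = 4.238.

4.238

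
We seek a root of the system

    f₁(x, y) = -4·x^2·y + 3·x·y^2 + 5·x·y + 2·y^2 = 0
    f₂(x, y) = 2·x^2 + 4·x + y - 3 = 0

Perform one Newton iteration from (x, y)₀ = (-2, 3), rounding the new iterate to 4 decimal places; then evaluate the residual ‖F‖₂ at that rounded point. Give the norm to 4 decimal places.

At (-2, 3): F = (-114.0000, 0.0000).
Jacobian J = [[-8·x·y + 3·y^2 + 5·y, -4·x^2 + 6·x·y + 5·x + 4·y], [4·x + 4, 1]].
At the point, J = [[90.0000, -50.0000], [-4.0000, 1.0000]] (det J = -110.0000).
Solving J·Δ = −F gives Δ = (-1.0364, -4.1455).
Then the next iterate is (x, y)₁ = (-3.0364, -1.1455).
Re-evaluating at (-3.0364, -1.1455): F = (50.307280, 2.148350), so ‖F‖₂ = 50.3531.

50.3531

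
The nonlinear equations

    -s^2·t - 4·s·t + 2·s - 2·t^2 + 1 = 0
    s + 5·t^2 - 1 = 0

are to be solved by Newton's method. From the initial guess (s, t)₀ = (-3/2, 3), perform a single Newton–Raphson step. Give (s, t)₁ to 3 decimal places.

At (-3/2, 3): F = (-8.750, 42.500).
Jacobian J = [[-2·s·t - 4·t + 2, -s^2 - 4·s - 4·t], [1, 10·t]].
At the point, J = [[-1.000, -8.250], [1.000, 30.000]] (det J = -21.750).
Solving J·Δ = −F gives Δ = (4.052, -1.552).
Then the next iterate is (s, t)₁ = (2.552, 1.448).

(2.552, 1.448)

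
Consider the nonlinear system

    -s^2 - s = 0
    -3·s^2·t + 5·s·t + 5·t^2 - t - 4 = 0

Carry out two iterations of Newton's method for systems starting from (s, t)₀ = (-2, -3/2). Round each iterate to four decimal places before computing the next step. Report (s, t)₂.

(-1.0667, -0.4907)

At (-2, -3/2): F = (-2.0000, 41.7500).
Jacobian J = [[-2·s - 1, 0], [-6·s·t + 5·t, -3·s^2 + 5·s + 10·t - 1]].
At the point, J = [[3.0000, 0.0000], [-25.5000, -38.0000]] (det J = -114.0000).
Solving J·Δ = −F gives Δ = (0.6667, 0.6513).
Then the next iterate is (s, t)₁ = (-1.3333, -0.8487).
Round to (-1.3333, -0.8487) and repeat: F = (-0.444389, 10.634191), J = [[1.6666, 0.0000], [-11.032930, -21.486567]].
Δ = (0.2666, 0.3580), so (s, t)₂ = (-1.0667, -0.4907).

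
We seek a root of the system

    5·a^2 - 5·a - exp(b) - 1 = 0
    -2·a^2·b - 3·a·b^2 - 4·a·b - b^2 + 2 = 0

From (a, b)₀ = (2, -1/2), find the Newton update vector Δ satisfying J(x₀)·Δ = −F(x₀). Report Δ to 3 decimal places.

(-0.535, 0.605)

At (2, -1/2): F = (8.39347, 8.250).
Jacobian J = [[10·a - 5, -exp(b)], [-4·a·b - 3·b^2 - 4·b, -2·a^2 - 6·a·b - 4·a - 2·b]].
At the point, J = [[15.000, -0.60653], [5.250, -9.000]] (det J = -131.81571).
Solving J·Δ = −F gives Δ = (-0.535, 0.605).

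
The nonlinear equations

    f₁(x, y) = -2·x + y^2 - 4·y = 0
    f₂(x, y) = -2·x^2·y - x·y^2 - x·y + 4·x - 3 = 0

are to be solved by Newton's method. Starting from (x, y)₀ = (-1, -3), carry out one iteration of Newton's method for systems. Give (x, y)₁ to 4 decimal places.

At (-1, -3): F = (23.0000, 5.0000).
Jacobian J = [[-2, 2·y - 4], [-4·x·y - y^2 - y + 4, -2·x^2 - 2·x·y - x]].
At the point, J = [[-2.0000, -10.0000], [-14.0000, -7.0000]] (det J = -126.0000).
Solving J·Δ = −F gives Δ = (-0.8810, 2.4762).
Then the next iterate is (x, y)₁ = (-1.8810, -0.5238).

(-1.8810, -0.5238)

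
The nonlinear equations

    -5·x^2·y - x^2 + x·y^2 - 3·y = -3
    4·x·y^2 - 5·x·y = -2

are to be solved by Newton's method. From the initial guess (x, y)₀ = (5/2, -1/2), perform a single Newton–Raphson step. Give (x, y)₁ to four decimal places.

At (5/2, -1/2): F = (14.5000, 10.7500).
Jacobian J = [[-10·x·y - 2·x + y^2, -5·x^2 + 2·x·y - 3], [4·y^2 - 5·y, 8·x·y - 5·x]].
At the point, J = [[7.7500, -36.7500], [3.5000, -22.5000]] (det J = -45.7500).
Solving J·Δ = −F gives Δ = (1.5041, 0.7117).
Then the next iterate is (x, y)₁ = (4.0041, 0.2117).

(4.0041, 0.2117)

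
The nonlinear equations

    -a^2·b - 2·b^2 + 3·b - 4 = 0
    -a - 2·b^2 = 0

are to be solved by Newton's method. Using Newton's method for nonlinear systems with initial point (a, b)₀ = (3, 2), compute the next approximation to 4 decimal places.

At (3, 2): F = (-24.0000, -11.0000).
Jacobian J = [[-2·a·b, -a^2 - 4·b + 3], [-1, -4·b]].
At the point, J = [[-12.0000, -14.0000], [-1.0000, -8.0000]] (det J = 82.0000).
Solving J·Δ = −F gives Δ = (-0.4634, -1.3171).
Then the next iterate is (a, b)₁ = (2.5366, 0.6829).

(2.5366, 0.6829)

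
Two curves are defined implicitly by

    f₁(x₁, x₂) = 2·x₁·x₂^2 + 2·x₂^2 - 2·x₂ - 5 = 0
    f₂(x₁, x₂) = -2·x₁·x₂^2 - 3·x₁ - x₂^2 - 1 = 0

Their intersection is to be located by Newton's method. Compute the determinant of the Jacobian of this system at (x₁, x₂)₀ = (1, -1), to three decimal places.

-38.000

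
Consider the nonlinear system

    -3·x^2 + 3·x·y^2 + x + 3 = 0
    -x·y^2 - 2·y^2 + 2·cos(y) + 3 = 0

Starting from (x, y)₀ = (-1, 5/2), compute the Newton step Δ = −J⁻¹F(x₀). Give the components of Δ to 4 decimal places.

At (-1, 5/2): F = (-19.7500, -4.852287).
Jacobian J = [[-6·x + 3·y^2 + 1, 6·x·y], [-y^2, -2·x·y - 4·y - 2·sin(y)]].
At the point, J = [[25.7500, -15.0000], [-6.2500, -6.196944]] (det J = -253.321315).
Solving J·Δ = −F gives Δ = (0.1958, -0.9805).

(0.1958, -0.9805)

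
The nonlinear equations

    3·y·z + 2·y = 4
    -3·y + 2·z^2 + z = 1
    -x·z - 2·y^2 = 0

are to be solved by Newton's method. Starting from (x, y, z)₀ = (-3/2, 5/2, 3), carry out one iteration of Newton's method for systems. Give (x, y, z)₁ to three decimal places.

At (-3/2, 5/2, 3): F = (23.500, 12.500, -8.000).
Jacobian J = [[0, 3·z + 2, 3·y], [0, -3, 4·z + 1], [-z, -4·y, -x]].
At the point, J = [[0.000, 11.000, 7.500], [0.000, -3.000, 13.000], [-3.000, -10.000, 1.500]] (det J = -496.500).
Solving J·Δ = −F gives Δ = (0.970, -1.279, -1.257).
Then the next iterate is (x, y, z)₁ = (-0.530, 1.221, 1.743).

(-0.530, 1.221, 1.743)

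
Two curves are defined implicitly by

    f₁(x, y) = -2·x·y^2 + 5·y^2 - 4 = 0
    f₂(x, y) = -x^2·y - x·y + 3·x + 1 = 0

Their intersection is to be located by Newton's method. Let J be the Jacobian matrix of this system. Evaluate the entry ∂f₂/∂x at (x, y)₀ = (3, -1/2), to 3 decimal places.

∂f₂/∂x = -2·x·y - y + 3.
At (3, -1/2) this is 6.500.

6.500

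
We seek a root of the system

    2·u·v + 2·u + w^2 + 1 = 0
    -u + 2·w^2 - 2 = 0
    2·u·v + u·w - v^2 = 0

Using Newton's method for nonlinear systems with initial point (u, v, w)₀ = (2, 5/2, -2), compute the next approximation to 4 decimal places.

At (2, 5/2, -2): F = (19.0000, 4.0000, -0.2500).
Jacobian J = [[2·v + 2, 2·u, 2·w], [-1, 0, 4·w], [2·v + w, 2·u - 2·v, u]].
At the point, J = [[7.0000, 4.0000, -4.0000], [-1.0000, 0.0000, -8.0000], [3.0000, -1.0000, 2.0000]] (det J = -148.0000).
Solving J·Δ = −F gives Δ = (-1.0811, -2.2230, 0.6351).
Then the next iterate is (u, v, w)₁ = (0.9189, 0.2770, -1.3649).

(0.9189, 0.2770, -1.3649)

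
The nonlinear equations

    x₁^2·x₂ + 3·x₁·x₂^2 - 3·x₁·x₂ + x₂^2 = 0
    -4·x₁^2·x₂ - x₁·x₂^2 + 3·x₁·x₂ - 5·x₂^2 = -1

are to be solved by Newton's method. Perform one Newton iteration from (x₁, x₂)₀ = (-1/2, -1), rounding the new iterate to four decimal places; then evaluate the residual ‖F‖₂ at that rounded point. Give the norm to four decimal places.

At (-1/2, -1): F = (-2.2500, -1.0000).
Jacobian J = [[2·x₁·x₂ + 3·x₂^2 - 3·x₂, x₁^2 + 6·x₁·x₂ - 3·x₁ + 2·x₂], [-8·x₁·x₂ - x₂^2 + 3·x₂, -4·x₁^2 - 2·x₁·x₂ + 3·x₁ - 10·x₂]].
At the point, J = [[7.0000, 2.7500], [-8.0000, 6.5000]] (det J = 67.5000).
Solving J·Δ = −F gives Δ = (0.1759, 0.3704).
Then the next iterate is (x₁, x₂)₁ = (-0.3241, -0.6296).
Re-evaluating at (-0.3241, -0.6296): F = (-0.667314, 0.023186), so ‖F‖₂ = 0.6677.

0.6677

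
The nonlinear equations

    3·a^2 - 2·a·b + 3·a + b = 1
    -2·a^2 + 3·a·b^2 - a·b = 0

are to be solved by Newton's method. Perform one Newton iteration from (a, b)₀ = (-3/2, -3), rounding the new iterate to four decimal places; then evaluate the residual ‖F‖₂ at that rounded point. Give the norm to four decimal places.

12.8659

At (-3/2, -3): F = (-10.7500, -49.5000).
Jacobian J = [[6·a - 2·b + 3, -2·a + 1], [-4·a + 3·b^2 - b, 6·a·b - a]].
At the point, J = [[0.0000, 4.0000], [36.0000, 28.5000]] (det J = -144.0000).
Solving J·Δ = −F gives Δ = (-0.7526, 2.6875).
Then the next iterate is (a, b)₁ = (-2.2526, -0.3125).
Re-evaluating at (-2.2526, -0.3125): F = (5.744445, -11.512292), so ‖F‖₂ = 12.8659.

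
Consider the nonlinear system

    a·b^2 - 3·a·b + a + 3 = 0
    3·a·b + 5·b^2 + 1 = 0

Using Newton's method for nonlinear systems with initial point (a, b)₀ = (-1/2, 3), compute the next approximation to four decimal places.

(-3.6786, 2.5476)

At (-1/2, 3): F = (2.5000, 41.5000).
Jacobian J = [[b^2 - 3·b + 1, 2·a·b - 3·a], [3·b, 3·a + 10·b]].
At the point, J = [[1.0000, -1.5000], [9.0000, 28.5000]] (det J = 42.0000).
Solving J·Δ = −F gives Δ = (-3.1786, -0.4524).
Then the next iterate is (a, b)₁ = (-3.6786, 2.5476).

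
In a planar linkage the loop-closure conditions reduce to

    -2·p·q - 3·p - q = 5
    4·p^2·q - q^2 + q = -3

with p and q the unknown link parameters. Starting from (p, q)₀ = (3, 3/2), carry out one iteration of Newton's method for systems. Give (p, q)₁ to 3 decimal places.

At (3, 3/2): F = (-24.500, 56.250).
Jacobian J = [[-2·q - 3, -2·p - 1], [8·p·q, 4·p^2 - 2·q + 1]].
At the point, J = [[-6.000, -7.000], [36.000, 34.000]] (det J = 48.000).
Solving J·Δ = −F gives Δ = (9.151, -11.344).
Then the next iterate is (p, q)₁ = (12.151, -9.844).

(12.151, -9.844)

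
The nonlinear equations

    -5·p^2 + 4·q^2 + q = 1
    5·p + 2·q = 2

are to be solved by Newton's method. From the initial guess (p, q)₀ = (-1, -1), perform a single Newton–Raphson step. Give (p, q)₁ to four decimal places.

(0.2545, 0.3636)

At (-1, -1): F = (-3.0000, -9.0000).
Jacobian J = [[-10·p, 8·q + 1], [5, 2]].
At the point, J = [[10.0000, -7.0000], [5.0000, 2.0000]] (det J = 55.0000).
Solving J·Δ = −F gives Δ = (1.2545, 1.3636).
Then the next iterate is (p, q)₁ = (0.2545, 0.3636).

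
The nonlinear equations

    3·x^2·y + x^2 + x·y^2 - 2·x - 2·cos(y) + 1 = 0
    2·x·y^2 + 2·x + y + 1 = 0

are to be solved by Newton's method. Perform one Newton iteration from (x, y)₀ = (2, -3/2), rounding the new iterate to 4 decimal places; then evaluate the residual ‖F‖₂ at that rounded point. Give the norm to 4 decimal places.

6.2421

At (2, -3/2): F = (-12.641474, 12.5000).
Jacobian J = [[6·x·y + 2·x + y^2 - 2, 3·x^2 + 2·x·y + 2·sin(y)], [2·y^2 + 2, 4·x·y + 1]].
At the point, J = [[-13.7500, 4.005010], [6.5000, -11.0000]] (det J = 125.217435).
Solving J·Δ = −F gives Δ = (-0.7107, 0.7164).
Then the next iterate is (x, y)₁ = (1.2893, -0.7836).
Re-evaluating at (1.2893, -0.7836): F = (-4.449114, 4.378335), so ‖F‖₂ = 6.2421.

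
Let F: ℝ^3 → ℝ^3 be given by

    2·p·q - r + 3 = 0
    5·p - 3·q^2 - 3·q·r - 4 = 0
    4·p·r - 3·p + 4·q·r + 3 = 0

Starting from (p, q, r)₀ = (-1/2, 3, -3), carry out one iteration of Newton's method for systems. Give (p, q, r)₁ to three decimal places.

(-1.184, 1.806, -2.908)

At (-1/2, 3, -3): F = (3.000, -6.500, -25.500).
Jacobian J = [[2·q, 2·p, -1], [5, -6·q - 3·r, -3·q], [4·r - 3, 4·r, 4·p + 4·q]].
At the point, J = [[6.000, -1.000, -1.000], [5.000, -9.000, -9.000], [-15.000, -12.000, 10.000]] (det J = -1078.000).
Solving J·Δ = −F gives Δ = (-0.684, -1.194, 0.092).
Then the next iterate is (p, q, r)₁ = (-1.184, 1.806, -2.908).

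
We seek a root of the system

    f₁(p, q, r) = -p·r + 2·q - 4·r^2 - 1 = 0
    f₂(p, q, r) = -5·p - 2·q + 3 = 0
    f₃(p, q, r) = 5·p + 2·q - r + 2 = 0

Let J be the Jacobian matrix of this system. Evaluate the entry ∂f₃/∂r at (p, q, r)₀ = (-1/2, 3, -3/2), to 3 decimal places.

-1.000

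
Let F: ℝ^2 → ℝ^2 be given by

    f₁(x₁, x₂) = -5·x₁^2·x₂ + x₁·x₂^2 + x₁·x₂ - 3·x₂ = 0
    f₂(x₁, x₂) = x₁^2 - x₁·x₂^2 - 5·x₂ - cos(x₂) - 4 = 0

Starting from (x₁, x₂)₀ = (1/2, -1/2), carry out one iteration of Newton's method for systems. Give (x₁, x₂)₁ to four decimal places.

At (1/2, -1/2): F = (2.0000, -2.252583).
Jacobian J = [[-10·x₁·x₂ + x₂^2 + x₂, -5·x₁^2 + 2·x₁·x₂ + x₁ - 3], [2·x₁ - x₂^2, -2·x₁·x₂ + sin(x₂) - 5]].
At the point, J = [[2.2500, -4.2500], [0.7500, -4.979426]] (det J = -8.016207).
Solving J·Δ = −F gives Δ = (-2.4366, -0.8194).
Then the next iterate is (x₁, x₂)₁ = (-1.9366, -1.3194).

(-1.9366, -1.3194)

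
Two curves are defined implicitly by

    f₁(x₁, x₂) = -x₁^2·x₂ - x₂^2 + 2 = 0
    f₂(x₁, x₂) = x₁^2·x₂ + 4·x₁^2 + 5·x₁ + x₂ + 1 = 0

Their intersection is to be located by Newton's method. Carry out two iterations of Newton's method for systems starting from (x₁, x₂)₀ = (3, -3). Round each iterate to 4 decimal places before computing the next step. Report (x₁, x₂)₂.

(2.9090, -7.0122)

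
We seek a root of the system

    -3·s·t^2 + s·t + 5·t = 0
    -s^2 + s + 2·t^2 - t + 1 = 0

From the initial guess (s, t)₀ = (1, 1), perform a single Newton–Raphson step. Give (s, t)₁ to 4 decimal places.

At (1, 1): F = (3.0000, 2.0000).
Jacobian J = [[-3·t^2 + t, -6·s·t + s + 5], [-2·s + 1, 4·t - 1]].
At the point, J = [[-2.0000, 0.0000], [-1.0000, 3.0000]] (det J = -6.0000).
Solving J·Δ = −F gives Δ = (1.5000, -0.1667).
Then the next iterate is (s, t)₁ = (2.5000, 0.8333).

(2.5000, 0.8333)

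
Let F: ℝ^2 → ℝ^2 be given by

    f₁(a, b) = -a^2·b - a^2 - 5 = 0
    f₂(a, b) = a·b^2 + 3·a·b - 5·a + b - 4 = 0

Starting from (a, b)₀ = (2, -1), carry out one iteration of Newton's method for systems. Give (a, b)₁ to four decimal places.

At (2, -1): F = (-5.0000, -19.0000).
Jacobian J = [[-2·a·b - 2·a, -a^2], [b^2 + 3·b - 5, 2·a·b + 3·a + 1]].
At the point, J = [[0.0000, -4.0000], [-7.0000, 3.0000]] (det J = -28.0000).
Solving J·Δ = −F gives Δ = (-3.2500, -1.2500).
Then the next iterate is (a, b)₁ = (-1.2500, -2.2500).

(-1.2500, -2.2500)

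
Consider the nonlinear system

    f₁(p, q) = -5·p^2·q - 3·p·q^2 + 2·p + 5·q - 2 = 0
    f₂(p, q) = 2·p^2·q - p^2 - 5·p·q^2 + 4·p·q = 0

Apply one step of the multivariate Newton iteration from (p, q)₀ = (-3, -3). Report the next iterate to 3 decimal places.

(-2.265, -1.845)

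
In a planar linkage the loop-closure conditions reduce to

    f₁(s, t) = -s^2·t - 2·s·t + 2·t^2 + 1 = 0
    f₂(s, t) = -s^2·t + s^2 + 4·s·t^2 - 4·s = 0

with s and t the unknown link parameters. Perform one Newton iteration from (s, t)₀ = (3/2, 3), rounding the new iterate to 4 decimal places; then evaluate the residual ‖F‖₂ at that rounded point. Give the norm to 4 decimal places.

11.8327

At (3/2, 3): F = (3.2500, 43.5000).
Jacobian J = [[-2·s·t - 2·t, -s^2 - 2·s + 4·t], [-2·s·t + 2·s + 4·t^2 - 4, -s^2 + 8·s·t]].
At the point, J = [[-15.0000, 6.7500], [26.0000, 33.7500]] (det J = -681.7500).
Solving J·Δ = −F gives Δ = (-0.2698, -1.0810).
Then the next iterate is (s, t)₁ = (1.2302, 1.9190).
Re-evaluating at (1.2302, 1.9190): F = (0.739415, 11.809539), so ‖F‖₂ = 11.8327.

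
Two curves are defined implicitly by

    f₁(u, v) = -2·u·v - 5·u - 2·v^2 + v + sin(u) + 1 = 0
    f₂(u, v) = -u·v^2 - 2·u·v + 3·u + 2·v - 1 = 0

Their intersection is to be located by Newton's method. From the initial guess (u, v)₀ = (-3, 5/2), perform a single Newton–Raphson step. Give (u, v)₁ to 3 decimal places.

At (-3, 5/2): F = (20.85888, 28.750).
Jacobian J = [[-2·v + cos(u) - 5, -2·u - 4·v + 1], [-v^2 - 2·v + 3, -2·u·v - 2·u + 2]].
At the point, J = [[-10.98999, -3.000], [-8.250, 23.000]] (det J = -277.51983).
Solving J·Δ = −F gives Δ = (2.040, -0.518).
Then the next iterate is (u, v)₁ = (-0.960, 1.982).

(-0.960, 1.982)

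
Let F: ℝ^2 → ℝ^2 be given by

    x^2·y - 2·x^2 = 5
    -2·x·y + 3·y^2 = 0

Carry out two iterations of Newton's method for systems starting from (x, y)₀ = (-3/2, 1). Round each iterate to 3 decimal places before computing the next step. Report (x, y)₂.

(-2.724, -1.275)

At (-3/2, 1): F = (-7.250, 6.000).
Jacobian J = [[2·x·y - 4·x, x^2], [-2·y, -2·x + 6·y]].
At the point, J = [[3.000, 2.250], [-2.000, 9.000]] (det J = 31.500).
Solving J·Δ = −F gives Δ = (2.500, -0.111).
Then the next iterate is (x, y)₁ = (1.000, 0.889).
Round to (1.000, 0.889) and repeat: F = (-6.111, 0.59296), J = [[-2.222, 1.000], [-1.778, 3.334]].
Δ = (-3.724, -2.164), so (x, y)₂ = (-2.724, -1.275).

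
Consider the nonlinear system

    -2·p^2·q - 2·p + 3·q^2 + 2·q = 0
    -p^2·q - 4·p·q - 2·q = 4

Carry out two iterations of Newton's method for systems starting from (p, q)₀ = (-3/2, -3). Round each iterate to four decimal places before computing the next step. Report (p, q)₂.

At (-3/2, -3): F = (37.5000, -9.2500).
Jacobian J = [[-4·p·q - 2, -2·p^2 + 6·q + 2], [-2·p·q - 4·q, -p^2 - 4·p - 2]].
At the point, J = [[-20.0000, -20.5000], [3.0000, 1.7500]] (det J = 26.5000).
Solving J·Δ = −F gives Δ = (4.6792, -2.7358).
Then the next iterate is (p, q)₁ = (3.1792, -5.7358).
Round to (3.1792, -5.7358) and repeat: F = (196.815253, 138.386145), J = [[70.941021, -52.629425], [59.413711, -24.824113]].
Δ = (-1.7552, 1.3737), so (p, q)₂ = (1.4240, -4.3621).

(1.4240, -4.3621)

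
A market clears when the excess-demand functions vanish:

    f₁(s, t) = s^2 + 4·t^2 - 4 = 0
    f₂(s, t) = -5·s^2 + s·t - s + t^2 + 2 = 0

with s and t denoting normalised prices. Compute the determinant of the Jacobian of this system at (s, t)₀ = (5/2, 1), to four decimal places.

222.5000

J = [[2·s, 8·t], [-10·s + t - 1, s + 2·t]].
At the point, J = [[5.0000, 8.0000], [-25.0000, 4.5000]].
det J = 222.5000.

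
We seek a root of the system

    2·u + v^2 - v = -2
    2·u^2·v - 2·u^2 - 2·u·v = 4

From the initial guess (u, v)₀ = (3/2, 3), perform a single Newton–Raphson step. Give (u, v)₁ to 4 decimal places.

(2.8519, 0.2593)

At (3/2, 3): F = (11.0000, -4.0000).
Jacobian J = [[2, 2·v - 1], [4·u·v - 4·u - 2·v, 2·u^2 - 2·u]].
At the point, J = [[2.0000, 5.0000], [6.0000, 1.5000]] (det J = -27.0000).
Solving J·Δ = −F gives Δ = (1.3519, -2.7407).
Then the next iterate is (u, v)₁ = (2.8519, 0.2593).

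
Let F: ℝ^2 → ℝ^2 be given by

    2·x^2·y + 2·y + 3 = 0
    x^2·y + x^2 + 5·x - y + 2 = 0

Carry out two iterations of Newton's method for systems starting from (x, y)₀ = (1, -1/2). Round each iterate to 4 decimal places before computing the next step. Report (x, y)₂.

(-0.6059, -1.1183)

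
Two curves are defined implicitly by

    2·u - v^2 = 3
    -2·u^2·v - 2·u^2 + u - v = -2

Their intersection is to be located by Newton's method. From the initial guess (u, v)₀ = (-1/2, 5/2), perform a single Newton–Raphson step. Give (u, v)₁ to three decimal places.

At (-1/2, 5/2): F = (-10.250, -2.750).
Jacobian J = [[2, -2·v], [-4·u·v - 4·u + 1, -2·u^2 - 1]].
At the point, J = [[2.000, -5.000], [8.000, -1.500]] (det J = 37.000).
Solving J·Δ = −F gives Δ = (-0.044, -2.068).
Then the next iterate is (u, v)₁ = (-0.544, 0.432).

(-0.544, 0.432)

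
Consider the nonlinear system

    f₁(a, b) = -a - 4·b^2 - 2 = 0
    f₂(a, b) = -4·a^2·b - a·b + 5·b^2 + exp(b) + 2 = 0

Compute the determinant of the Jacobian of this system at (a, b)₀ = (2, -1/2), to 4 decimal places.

-11.6065

J = [[-1, -8·b], [-8·a·b - b, -4·a^2 - a + 10·b + exp(b)]].
At the point, J = [[-1.0000, 4.0000], [8.5000, -22.393469]].
det J = -11.6065.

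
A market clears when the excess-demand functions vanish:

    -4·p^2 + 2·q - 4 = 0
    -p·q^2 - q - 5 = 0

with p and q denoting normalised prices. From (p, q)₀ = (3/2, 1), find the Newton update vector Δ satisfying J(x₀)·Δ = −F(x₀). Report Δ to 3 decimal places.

(-1.180, -1.580)

At (3/2, 1): F = (-11.000, -7.500).
Jacobian J = [[-8·p, 2], [-q^2, -2·p·q - 1]].
At the point, J = [[-12.000, 2.000], [-1.000, -4.000]] (det J = 50.000).
Solving J·Δ = −F gives Δ = (-1.180, -1.580).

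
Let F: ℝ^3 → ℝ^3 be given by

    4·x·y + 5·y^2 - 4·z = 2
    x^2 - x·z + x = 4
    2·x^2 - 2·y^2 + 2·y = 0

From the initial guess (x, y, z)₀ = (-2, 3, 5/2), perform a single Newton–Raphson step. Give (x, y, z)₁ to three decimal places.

At (-2, 3, 5/2): F = (9.000, 3.000, -4.000).
Jacobian J = [[4·y, 4·x + 10·y, -4], [2·x - z + 1, 0, -x], [4·x, -4·y + 2, 0]].
At the point, J = [[12.000, 22.000, -4.000], [-5.500, 0.000, 2.000], [-8.000, -10.000, 0.000]] (det J = -332.000).
Solving J·Δ = −F gives Δ = (0.373, -0.699, -0.473).
Then the next iterate is (x, y, z)₁ = (-1.627, 2.301, 2.027).

(-1.627, 2.301, 2.027)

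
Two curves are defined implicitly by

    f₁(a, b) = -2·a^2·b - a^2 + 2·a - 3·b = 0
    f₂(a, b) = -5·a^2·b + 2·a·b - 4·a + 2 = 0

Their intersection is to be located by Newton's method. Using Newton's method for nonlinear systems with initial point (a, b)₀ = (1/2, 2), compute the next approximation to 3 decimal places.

(0.495, 0.219)

At (1/2, 2): F = (-6.250, -0.500).
Jacobian J = [[-4·a·b - 2·a + 2, -2·a^2 - 3], [-10·a·b + 2·b - 4, -5·a^2 + 2·a]].
At the point, J = [[-3.000, -3.500], [-10.000, -0.250]] (det J = -34.250).
Solving J·Δ = −F gives Δ = (-0.005, -1.781).
Then the next iterate is (a, b)₁ = (0.495, 0.219).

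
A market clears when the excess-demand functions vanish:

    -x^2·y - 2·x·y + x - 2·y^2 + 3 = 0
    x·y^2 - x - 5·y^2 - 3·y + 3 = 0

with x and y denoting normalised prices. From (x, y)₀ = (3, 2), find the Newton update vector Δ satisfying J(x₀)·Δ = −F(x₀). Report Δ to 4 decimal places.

(-0.1282, -1.3077)

At (3, 2): F = (-32.0000, -14.0000).
Jacobian J = [[-2·x·y - 2·y + 1, -x^2 - 2·x - 4·y], [y^2 - 1, 2·x·y - 10·y - 3]].
At the point, J = [[-15.0000, -23.0000], [3.0000, -11.0000]] (det J = 234.0000).
Solving J·Δ = −F gives Δ = (-0.1282, -1.3077).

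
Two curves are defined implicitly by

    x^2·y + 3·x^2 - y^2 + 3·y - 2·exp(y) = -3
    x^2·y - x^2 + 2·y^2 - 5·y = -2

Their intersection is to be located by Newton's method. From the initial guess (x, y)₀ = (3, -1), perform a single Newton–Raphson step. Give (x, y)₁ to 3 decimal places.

At (3, -1): F = (16.26424, -9.000).
Jacobian J = [[2·x·y + 6·x, x^2 - 2·y - 2·exp(y) + 3], [2·x·y - 2·x, x^2 + 4·y - 5]].
At the point, J = [[12.000, 13.26424], [-12.000, 0.000]] (det J = 159.17089).
Solving J·Δ = −F gives Δ = (-0.750, -0.548).
Then the next iterate is (x, y)₁ = (2.250, -1.548).

(2.250, -1.548)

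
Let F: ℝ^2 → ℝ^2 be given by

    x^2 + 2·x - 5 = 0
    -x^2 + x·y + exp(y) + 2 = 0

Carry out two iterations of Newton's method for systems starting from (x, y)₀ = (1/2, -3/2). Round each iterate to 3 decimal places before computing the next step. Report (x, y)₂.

(1.466, 0.163)

At (1/2, -3/2): F = (-3.750, 1.22313).
Jacobian J = [[2·x + 2, 0], [-2·x + y, x + exp(y)]].
At the point, J = [[3.000, 0.000], [-2.500, 0.72313]] (det J = 2.16939).
Solving J·Δ = −F gives Δ = (1.250, 2.630).
Then the next iterate is (x, y)₁ = (1.750, 1.130).
Round to (1.750, 1.130) and repeat: F = (1.56250, 4.01066), J = [[5.500, 0.000], [-2.370, 4.84566]].
Δ = (-0.284, -0.967), so (x, y)₂ = (1.466, 0.163).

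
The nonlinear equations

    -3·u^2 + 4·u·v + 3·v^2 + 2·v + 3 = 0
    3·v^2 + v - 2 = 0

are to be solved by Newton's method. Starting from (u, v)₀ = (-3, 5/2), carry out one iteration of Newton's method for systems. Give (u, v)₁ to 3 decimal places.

At (-3, 5/2): F = (-30.250, 19.250).
Jacobian J = [[-6·u + 4·v, 4·u + 6·v + 2], [0, 6·v + 1]].
At the point, J = [[28.000, 5.000], [0.000, 16.000]] (det J = 448.000).
Solving J·Δ = −F gives Δ = (1.295, -1.203).
Then the next iterate is (u, v)₁ = (-1.705, 1.297).

(-1.705, 1.297)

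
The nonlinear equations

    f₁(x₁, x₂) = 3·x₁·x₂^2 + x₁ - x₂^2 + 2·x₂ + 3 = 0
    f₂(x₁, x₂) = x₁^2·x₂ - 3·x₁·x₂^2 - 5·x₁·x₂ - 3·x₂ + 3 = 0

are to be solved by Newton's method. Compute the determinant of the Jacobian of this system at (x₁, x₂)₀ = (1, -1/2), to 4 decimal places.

-7.0000

J = [[3·x₂^2 + 1, 6·x₁·x₂ - 2·x₂ + 2], [2·x₁·x₂ - 3·x₂^2 - 5·x₂, x₁^2 - 6·x₁·x₂ - 5·x₁ - 3]].
At the point, J = [[1.7500, 0.0000], [0.7500, -4.0000]].
det J = -7.0000.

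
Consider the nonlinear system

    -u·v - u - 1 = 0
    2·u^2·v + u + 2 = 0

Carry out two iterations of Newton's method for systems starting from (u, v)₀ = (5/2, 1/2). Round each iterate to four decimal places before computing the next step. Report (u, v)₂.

At (5/2, 1/2): F = (-4.7500, 10.7500).
Jacobian J = [[-v - 1, -u], [4·u·v + 1, 2·u^2]].
At the point, J = [[-1.5000, -2.5000], [6.0000, 12.5000]] (det J = -3.7500).
Solving J·Δ = −F gives Δ = (-8.6667, 3.3000).
Then the next iterate is (u, v)₁ = (-6.1667, 3.8000).
Round to (-6.1667, 3.8000) and repeat: F = (28.600160, 284.847536), J = [[-4.8000, 6.1667], [-92.733840, 76.056378]].
Δ = (-2.0245, -6.2137), so (u, v)₂ = (-8.1912, -2.4137).

(-8.1912, -2.4137)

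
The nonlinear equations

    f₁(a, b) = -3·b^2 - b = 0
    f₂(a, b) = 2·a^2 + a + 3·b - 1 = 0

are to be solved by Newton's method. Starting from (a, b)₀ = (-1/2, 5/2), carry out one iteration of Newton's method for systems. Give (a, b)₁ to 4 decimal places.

(2.0156, 1.1719)

At (-1/2, 5/2): F = (-21.2500, 6.5000).
Jacobian J = [[0, -6·b - 1], [4·a + 1, 3]].
At the point, J = [[0.0000, -16.0000], [-1.0000, 3.0000]] (det J = -16.0000).
Solving J·Δ = −F gives Δ = (2.5156, -1.3281).
Then the next iterate is (a, b)₁ = (2.0156, 1.1719).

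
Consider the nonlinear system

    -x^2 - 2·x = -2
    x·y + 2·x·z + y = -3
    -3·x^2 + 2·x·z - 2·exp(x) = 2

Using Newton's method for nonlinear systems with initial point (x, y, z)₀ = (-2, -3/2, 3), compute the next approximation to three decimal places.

(-3.000, 30.500, -8.000)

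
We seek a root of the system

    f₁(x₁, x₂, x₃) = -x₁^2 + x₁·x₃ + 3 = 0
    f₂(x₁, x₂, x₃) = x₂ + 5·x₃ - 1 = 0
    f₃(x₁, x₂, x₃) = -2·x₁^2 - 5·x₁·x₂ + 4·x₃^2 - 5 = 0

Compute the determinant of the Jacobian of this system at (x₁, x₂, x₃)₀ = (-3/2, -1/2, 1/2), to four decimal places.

-104.5000

J = [[-2·x₁ + x₃, 0, x₁], [0, 1, 5], [-4·x₁ - 5·x₂, -5·x₁, 8·x₃]].
At the point, J = [[3.5000, 0.0000, -1.5000], [0.0000, 1.0000, 5.0000], [8.5000, 7.5000, 4.0000]].
det J = -104.5000.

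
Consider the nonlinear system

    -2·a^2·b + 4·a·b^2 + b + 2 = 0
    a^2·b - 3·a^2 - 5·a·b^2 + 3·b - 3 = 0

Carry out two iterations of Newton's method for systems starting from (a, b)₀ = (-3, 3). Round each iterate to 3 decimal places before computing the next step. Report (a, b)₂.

At (-3, 3): F = (-157.000, 141.000).
Jacobian J = [[-4·a·b + 4·b^2, -2·a^2 + 8·a·b + 1], [2·a·b - 6·a - 5·b^2, a^2 - 10·a·b + 3]].
At the point, J = [[72.000, -89.000], [-45.000, 102.000]] (det J = 3339.000).
Solving J·Δ = −F gives Δ = (1.038, -0.925).
Then the next iterate is (a, b)₁ = (-1.962, 2.075).
Round to (-1.962, 2.075) and repeat: F = (-45.69074, 41.90245), J = [[33.50710, -39.26809], [-17.89843, 47.56094]].
Δ = (0.592, -0.658), so (a, b)₂ = (-1.370, 1.417).

(-1.370, 1.417)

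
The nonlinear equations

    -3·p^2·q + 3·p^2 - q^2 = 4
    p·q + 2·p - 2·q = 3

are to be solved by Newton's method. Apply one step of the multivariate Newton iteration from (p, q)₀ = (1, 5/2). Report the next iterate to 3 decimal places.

(1.294, 0.325)

At (1, 5/2): F = (-14.750, -3.500).
Jacobian J = [[-6·p·q + 6·p, -3·p^2 - 2·q], [q + 2, p - 2]].
At the point, J = [[-9.000, -8.000], [4.500, -1.000]] (det J = 45.000).
Solving J·Δ = −F gives Δ = (0.294, -2.175).
Then the next iterate is (p, q)₁ = (1.294, 0.325).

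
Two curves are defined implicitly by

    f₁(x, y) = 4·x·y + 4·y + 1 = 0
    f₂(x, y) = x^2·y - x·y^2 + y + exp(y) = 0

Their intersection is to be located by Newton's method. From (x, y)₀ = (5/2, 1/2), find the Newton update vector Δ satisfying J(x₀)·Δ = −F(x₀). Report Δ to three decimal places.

At (5/2, 1/2): F = (8.000, 4.64872).
Jacobian J = [[4·y, 4·x + 4], [2·x·y - y^2, x^2 - 2·x·y + exp(y) + 1]].
At the point, J = [[2.000, 14.000], [2.250, 6.39872]] (det J = -18.70256).
Solving J·Δ = −F gives Δ = (-0.743, -0.465).

(-0.743, -0.465)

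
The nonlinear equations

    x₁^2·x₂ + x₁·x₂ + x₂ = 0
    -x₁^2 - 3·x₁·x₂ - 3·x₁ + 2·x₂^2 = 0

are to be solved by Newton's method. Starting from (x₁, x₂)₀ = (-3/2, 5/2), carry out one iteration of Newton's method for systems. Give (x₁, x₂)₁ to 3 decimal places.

At (-3/2, 5/2): F = (4.375, 26.000).
Jacobian J = [[2·x₁·x₂ + x₂, x₁^2 + x₁ + 1], [-2·x₁ - 3·x₂ - 3, -3·x₁ + 4·x₂]].
At the point, J = [[-5.000, 1.750], [-7.500, 14.500]] (det J = -59.375).
Solving J·Δ = −F gives Δ = (0.302, -1.637).
Then the next iterate is (x₁, x₂)₁ = (-1.198, 0.863).

(-1.198, 0.863)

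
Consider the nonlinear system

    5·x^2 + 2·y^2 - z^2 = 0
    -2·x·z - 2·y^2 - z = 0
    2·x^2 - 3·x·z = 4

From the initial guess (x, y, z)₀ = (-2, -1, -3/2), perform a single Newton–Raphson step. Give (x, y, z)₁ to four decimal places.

At (-2, -1, -3/2): F = (19.7500, -6.5000, -5.0000).
Jacobian J = [[10·x, 4·y, -2·z], [-2·z, -4·y, -2·x - 1], [4·x - 3·z, 0, -3·x]].
At the point, J = [[-20.0000, -4.0000, 3.0000], [3.0000, 4.0000, 3.0000], [-3.5000, 0.0000, 6.0000]] (det J = -324.0000).
Solving J·Δ = −F gives Δ = (1.3519, -0.6053, 1.6219).
Then the next iterate is (x, y, z)₁ = (-0.6481, -1.6053, 0.1219).

(-0.6481, -1.6053, 0.1219)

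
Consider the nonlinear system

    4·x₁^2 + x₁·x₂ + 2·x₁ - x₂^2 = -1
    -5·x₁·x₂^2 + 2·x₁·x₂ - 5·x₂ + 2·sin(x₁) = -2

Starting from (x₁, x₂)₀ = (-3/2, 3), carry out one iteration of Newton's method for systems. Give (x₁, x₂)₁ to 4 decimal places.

(-1.3441, 1.9879)

At (-3/2, 3): F = (-6.5000, 43.505010).
Jacobian J = [[8·x₁ + x₂ + 2, x₁ - 2·x₂], [-5·x₂^2 + 2·x₂ + 2·cos(x₁), -10·x₁·x₂ + 2·x₁ - 5]].
At the point, J = [[-7.0000, -7.5000], [-38.858526, 37.0000]] (det J = -550.438942).
Solving J·Δ = −F gives Δ = (0.1559, -1.0121).
Then the next iterate is (x₁, x₂)₁ = (-1.3441, 1.9879).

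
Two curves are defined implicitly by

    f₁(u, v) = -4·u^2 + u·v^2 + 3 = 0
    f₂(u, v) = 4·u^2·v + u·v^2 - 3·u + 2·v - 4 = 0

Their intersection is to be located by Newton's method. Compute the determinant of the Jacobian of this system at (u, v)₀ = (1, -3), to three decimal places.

J = [[-8·u + v^2, 2·u·v], [8·u·v + v^2 - 3, 4·u^2 + 2·u·v + 2]].
At the point, J = [[1.000, -6.000], [-18.000, 0.000]].
det J = -108.000.

-108.000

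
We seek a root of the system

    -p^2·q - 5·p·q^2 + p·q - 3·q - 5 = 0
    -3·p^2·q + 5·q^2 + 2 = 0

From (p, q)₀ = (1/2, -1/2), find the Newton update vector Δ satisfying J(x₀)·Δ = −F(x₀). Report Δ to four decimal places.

(-3.3512, -0.2438)

At (1/2, -1/2): F = (-4.2500, 3.6250).
Jacobian J = [[-2·p·q - 5·q^2 + q, -p^2 - 10·p·q + p - 3], [-6·p·q, -3·p^2 + 10·q]].
At the point, J = [[-1.2500, -0.2500], [1.5000, -5.7500]] (det J = 7.5625).
Solving J·Δ = −F gives Δ = (-3.3512, -0.2438).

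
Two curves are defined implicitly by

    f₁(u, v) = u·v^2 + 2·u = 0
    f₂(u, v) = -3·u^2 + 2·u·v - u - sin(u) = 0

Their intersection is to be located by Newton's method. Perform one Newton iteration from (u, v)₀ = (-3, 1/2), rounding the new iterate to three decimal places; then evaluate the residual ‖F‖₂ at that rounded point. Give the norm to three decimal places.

At (-3, 1/2): F = (-6.750, -26.85888).
Jacobian J = [[v^2 + 2, 2·u·v], [-6·u + 2·v - cos(u) - 1, 2·u]].
At the point, J = [[2.250, -3.000], [18.98999, -6.000]] (det J = 43.46998).
Solving J·Δ = −F gives Δ = (0.922, -1.559).
Then the next iterate is (u, v)₁ = (-2.078, -1.059).
Re-evaluating at (-2.078, -1.059): F = (-6.48644, -5.60094), so ‖F‖₂ = 8.570.

8.570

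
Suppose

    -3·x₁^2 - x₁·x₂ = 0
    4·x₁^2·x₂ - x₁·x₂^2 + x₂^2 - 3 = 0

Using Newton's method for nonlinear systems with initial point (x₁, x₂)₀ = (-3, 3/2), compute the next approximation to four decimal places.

(-1.6104, 1.3573)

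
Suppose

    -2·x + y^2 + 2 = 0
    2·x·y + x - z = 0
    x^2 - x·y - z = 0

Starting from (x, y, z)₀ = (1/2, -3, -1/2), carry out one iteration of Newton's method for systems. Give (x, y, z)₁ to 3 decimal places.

(0.316, -1.272, 0.149)

At (1/2, -3, -1/2): F = (10.000, -2.000, 2.250).
Jacobian J = [[-2, 2·y, 0], [2·y + 1, 2·x, -1], [2·x - y, -x, -1]].
At the point, J = [[-2.000, -6.000, 0.000], [-5.000, 1.000, -1.000], [4.000, -0.500, -1.000]] (det J = 57.000).
Solving J·Δ = −F gives Δ = (-0.184, 1.728, 0.649).
Then the next iterate is (x, y, z)₁ = (0.316, -1.272, 0.149).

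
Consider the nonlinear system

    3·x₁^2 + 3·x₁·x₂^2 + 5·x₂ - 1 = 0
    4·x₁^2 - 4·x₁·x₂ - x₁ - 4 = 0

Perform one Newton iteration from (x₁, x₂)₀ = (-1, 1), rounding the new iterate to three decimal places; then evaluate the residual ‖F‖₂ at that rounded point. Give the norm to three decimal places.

8.792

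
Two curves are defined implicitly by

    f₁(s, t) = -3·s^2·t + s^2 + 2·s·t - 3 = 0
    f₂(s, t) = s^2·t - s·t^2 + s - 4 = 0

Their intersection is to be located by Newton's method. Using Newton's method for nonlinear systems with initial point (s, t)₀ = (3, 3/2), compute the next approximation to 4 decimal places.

(2.2581, 0.9217)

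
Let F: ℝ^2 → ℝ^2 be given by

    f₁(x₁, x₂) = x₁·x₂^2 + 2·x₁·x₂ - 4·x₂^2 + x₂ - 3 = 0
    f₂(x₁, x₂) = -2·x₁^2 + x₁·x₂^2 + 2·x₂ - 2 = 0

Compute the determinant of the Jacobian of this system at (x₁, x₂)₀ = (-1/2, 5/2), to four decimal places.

J = [[x₂^2 + 2·x₂, 2·x₁·x₂ + 2·x₁ - 8·x₂ + 1], [-4·x₁ + x₂^2, 2·x₁·x₂ + 2]].
At the point, J = [[11.2500, -22.5000], [8.2500, -0.5000]].
det J = 180.0000.

180.0000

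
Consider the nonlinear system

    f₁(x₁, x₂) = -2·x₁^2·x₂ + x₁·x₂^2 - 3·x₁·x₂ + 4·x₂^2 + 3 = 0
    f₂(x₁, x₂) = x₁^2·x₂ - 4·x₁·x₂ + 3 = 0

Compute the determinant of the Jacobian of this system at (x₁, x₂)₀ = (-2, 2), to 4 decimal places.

J = [[-4·x₁·x₂ + x₂^2 - 3·x₂, -2·x₁^2 + 2·x₁·x₂ - 3·x₁ + 8·x₂], [2·x₁·x₂ - 4·x₂, x₁^2 - 4·x₁]].
At the point, J = [[14.0000, 6.0000], [-16.0000, 12.0000]].
det J = 264.0000.

264.0000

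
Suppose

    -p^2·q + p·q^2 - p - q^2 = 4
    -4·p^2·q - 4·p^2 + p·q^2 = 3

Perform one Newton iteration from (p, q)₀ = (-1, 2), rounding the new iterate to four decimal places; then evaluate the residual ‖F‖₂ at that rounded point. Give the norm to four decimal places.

At (-1, 2): F = (-13.0000, -19.0000).
Jacobian J = [[-2·p·q + q^2 - 1, -p^2 + 2·p·q - 2·q], [-8·p·q - 8·p + q^2, -4·p^2 + 2·p·q]].
At the point, J = [[7.0000, -9.0000], [28.0000, -8.0000]] (det J = 196.0000).
Solving J·Δ = −F gives Δ = (0.3418, -1.1786).
Then the next iterate is (p, q)₁ = (-0.6582, 0.8214).
Re-evaluating at (-0.6582, 0.8214): F = (-4.816437, -6.600407), so ‖F‖₂ = 8.1709.

8.1709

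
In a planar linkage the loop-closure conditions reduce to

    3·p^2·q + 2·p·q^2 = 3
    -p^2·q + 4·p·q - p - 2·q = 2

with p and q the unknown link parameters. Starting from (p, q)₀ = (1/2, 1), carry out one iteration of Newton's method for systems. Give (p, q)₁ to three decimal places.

At (1/2, 1): F = (-1.250, -2.750).
Jacobian J = [[6·p·q + 2·q^2, 3·p^2 + 4·p·q], [-2·p·q + 4·q - 1, -p^2 + 4·p - 2]].
At the point, J = [[5.000, 2.750], [2.000, -0.250]] (det J = -6.750).
Solving J·Δ = −F gives Δ = (1.167, -1.667).
Then the next iterate is (p, q)₁ = (1.667, -0.667).

(1.667, -0.667)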